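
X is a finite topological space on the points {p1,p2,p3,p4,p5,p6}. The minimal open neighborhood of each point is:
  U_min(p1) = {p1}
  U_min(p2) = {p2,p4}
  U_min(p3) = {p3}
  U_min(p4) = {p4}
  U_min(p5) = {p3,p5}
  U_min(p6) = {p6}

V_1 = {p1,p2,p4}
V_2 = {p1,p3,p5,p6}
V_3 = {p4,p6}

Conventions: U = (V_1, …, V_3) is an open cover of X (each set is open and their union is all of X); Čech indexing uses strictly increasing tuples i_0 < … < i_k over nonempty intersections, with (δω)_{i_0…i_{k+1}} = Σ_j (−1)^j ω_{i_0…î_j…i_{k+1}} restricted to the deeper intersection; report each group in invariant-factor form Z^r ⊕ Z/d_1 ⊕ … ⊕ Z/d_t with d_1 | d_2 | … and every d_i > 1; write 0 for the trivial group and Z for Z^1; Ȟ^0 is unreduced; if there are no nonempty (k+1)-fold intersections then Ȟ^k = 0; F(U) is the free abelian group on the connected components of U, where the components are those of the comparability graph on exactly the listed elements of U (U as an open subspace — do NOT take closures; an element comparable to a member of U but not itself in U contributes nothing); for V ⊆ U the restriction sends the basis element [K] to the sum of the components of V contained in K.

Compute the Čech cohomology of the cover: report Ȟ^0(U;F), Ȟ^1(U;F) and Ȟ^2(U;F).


Ȟ^0(U;F) ≅ Z^4, Ȟ^1(U;F) ≅ 0, Ȟ^2(U;F) ≅ 0

nonempty overlaps:
  V12={p1} V13={p4} V23={p6}
components per intersection:
  V1: {p1} {p2,p4}
  V2: {p1} {p3,p5} {p6}
  V3: {p4} {p6}
  V12: {p1}
  V13: {p4}
  V23: {p6}
C dims 7,3; δ0: rk 3, SNF 1^3
degree 0: 7−3−0 = 4 → Ȟ^0 ≅ Z^4
degree 1: 3−0−3 = 0 → Ȟ^1 ≅ 0
degree 2: 0−0−0 = 0 → Ȟ^2 ≅ 0


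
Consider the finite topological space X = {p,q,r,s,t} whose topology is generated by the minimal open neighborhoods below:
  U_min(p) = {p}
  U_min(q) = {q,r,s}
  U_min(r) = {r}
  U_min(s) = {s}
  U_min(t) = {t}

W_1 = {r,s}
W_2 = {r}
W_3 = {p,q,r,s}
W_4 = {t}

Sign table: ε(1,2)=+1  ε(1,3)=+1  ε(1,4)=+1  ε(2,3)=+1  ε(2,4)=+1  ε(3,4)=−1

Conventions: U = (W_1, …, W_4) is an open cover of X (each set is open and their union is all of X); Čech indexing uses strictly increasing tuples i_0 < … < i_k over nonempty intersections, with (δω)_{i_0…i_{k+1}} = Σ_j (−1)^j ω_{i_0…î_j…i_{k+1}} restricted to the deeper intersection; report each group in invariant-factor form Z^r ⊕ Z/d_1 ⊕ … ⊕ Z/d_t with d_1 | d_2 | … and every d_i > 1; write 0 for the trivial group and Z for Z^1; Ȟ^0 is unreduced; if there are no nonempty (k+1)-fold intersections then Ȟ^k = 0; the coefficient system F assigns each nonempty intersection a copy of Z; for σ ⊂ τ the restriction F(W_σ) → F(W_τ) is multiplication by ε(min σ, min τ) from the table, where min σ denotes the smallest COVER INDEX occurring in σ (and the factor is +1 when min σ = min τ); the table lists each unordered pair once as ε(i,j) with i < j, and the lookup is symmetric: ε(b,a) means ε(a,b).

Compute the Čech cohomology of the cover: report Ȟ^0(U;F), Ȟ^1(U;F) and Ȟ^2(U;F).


cover nerve:
  W12={r} W13={r,s} W23={r}
  W123={r}
C dims 4,3,1; δ0: rk 2, SNF 1^2; δ1: rk 1, SNF 1^1
Ȟ^0: (4−2)−0=2 ⇒ Z^2
Ȟ^1: (3−1)−2=0 ⇒ 0
Ȟ^2: (1−0)−1=0 ⇒ 0

Ȟ^0 ≅ Z^2; Ȟ^1 ≅ 0; Ȟ^2 ≅ 0


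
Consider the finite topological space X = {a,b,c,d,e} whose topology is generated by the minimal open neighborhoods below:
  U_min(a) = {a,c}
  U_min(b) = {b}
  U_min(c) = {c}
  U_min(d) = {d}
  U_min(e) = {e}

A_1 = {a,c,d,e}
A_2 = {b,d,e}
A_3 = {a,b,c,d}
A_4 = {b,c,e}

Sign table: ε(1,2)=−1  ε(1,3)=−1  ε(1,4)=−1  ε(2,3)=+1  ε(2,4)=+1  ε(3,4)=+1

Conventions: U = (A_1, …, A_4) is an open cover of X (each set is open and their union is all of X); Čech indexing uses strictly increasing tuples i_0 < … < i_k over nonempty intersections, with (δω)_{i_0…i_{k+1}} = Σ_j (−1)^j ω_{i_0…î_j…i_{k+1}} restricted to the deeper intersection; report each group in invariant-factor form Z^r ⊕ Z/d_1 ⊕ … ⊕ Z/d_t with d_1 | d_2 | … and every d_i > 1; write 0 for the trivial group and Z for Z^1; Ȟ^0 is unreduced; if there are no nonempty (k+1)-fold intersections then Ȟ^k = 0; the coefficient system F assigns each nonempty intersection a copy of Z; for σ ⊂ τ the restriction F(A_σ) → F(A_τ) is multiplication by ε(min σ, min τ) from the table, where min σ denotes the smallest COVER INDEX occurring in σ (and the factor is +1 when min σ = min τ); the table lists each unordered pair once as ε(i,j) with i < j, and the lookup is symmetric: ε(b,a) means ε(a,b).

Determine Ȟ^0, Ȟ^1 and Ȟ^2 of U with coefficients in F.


Ȟ^0 ≅ Z; Ȟ^1 ≅ 0; Ȟ^2 ≅ Z

nerve of the cover:
  A12={d,e} A13={a,c,d} A14={c,e} A23={b,d} A24={b,e} A34={b,c}
  A123={d} A124={e} A134={c} A234={b}
C dims 4,6,4; δ0: rk 3, SNF 1^3; δ1: rk 3, SNF 1^3
Ȟ^0 = (4 − 3) − 0 = 1, so Ȟ^0 ≅ Z
Ȟ^1 = (6 − 3) − 3 = 0, so Ȟ^1 ≅ 0
Ȟ^2 = (4 − 0) − 3 = 1, so Ȟ^2 ≅ Z


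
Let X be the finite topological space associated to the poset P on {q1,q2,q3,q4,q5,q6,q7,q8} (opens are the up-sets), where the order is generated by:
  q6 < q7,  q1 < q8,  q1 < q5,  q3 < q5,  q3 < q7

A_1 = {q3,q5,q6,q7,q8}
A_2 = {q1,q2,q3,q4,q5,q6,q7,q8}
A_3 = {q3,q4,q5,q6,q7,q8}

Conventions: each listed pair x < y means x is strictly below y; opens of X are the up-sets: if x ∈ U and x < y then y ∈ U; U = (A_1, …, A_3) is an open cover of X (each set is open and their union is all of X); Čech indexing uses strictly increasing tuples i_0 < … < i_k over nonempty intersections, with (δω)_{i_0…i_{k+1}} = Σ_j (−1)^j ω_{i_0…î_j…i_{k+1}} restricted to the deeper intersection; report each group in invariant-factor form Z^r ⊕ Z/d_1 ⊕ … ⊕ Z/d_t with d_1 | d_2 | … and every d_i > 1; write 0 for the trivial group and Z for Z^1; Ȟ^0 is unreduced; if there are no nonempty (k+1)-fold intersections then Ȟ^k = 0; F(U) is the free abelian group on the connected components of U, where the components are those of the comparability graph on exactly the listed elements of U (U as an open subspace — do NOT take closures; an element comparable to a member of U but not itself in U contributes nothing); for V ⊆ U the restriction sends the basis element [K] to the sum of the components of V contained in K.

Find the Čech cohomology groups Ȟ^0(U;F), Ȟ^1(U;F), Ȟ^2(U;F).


nonempty overlaps:
  A12={q3,q5,q6,q7,q8} A13={q3,q5,q6,q7,q8} A23={q3,q4,q5,q6,q7,q8}
  A123={q3,q5,q6,q7,q8}
components per intersection:
  A1: {q3,q5,q6,q7} {q8}
  A2: {q1,q3,q5,q6,q7,q8} {q2} {q4}
  A3: {q3,q5,q6,q7} {q4} {q8}
  A12: {q3,q5,q6,q7} {q8}
  A13: {q3,q5,q6,q7} {q8}
  A23: {q3,q5,q6,q7} {q4} {q8}
  A123: {q3,q5,q6,q7} {q8}
C dims 8,7,2; δ0: rk 5, SNF 1^5; δ1: rk 2, SNF 1^2
degree 0: 8−5−0 = 3 → Ȟ^0 ≅ Z^3
degree 1: 7−2−5 = 0 → Ȟ^1 ≅ 0
degree 2: 2−0−2 = 0 → Ȟ^2 ≅ 0

Ȟ^0 ≅ Z^3,  Ȟ^1 ≅ 0,  Ȟ^2 ≅ 0


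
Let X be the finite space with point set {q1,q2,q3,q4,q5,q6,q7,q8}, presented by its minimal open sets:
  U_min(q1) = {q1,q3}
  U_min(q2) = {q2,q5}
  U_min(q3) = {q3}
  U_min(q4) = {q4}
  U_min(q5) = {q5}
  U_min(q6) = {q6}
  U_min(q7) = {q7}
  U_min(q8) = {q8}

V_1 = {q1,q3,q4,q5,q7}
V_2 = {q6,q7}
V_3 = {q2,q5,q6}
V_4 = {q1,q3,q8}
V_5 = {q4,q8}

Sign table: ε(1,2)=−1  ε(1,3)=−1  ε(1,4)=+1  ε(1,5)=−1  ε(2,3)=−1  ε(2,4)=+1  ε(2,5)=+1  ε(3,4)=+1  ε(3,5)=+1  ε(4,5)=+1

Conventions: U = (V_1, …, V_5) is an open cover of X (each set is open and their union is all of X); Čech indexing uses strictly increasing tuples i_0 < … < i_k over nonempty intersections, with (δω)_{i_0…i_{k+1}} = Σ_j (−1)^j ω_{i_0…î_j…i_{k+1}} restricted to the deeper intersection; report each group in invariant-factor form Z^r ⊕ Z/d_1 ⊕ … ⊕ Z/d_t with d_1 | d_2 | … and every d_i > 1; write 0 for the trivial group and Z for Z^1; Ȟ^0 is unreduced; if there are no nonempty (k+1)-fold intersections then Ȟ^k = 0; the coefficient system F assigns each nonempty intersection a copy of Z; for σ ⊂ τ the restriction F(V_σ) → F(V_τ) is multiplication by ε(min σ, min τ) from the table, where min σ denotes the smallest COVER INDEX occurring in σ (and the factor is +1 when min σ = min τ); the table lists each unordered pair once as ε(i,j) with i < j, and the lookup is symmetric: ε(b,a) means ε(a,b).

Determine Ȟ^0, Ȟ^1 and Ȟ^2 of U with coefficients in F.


nerve of the cover:
  V12={q7} V13={q5} V14={q1,q3} V15={q4} V23={q6} V45={q8}
C dims 5,6; δ0: rk 5, SNF 1^4·2
Ȟ^0 = (5 − 5) − 0 = 0, so Ȟ^0 ≅ 0
Ȟ^1 = (6 − 0) − 5 = 1 plus torsion [2], so Ȟ^1 ≅ Z ⊕ Z/2
Ȟ^2 = (0 − 0) − 0 = 0, so Ȟ^2 ≅ 0

Ȟ^0(U;F) ≅ 0, Ȟ^1(U;F) ≅ Z ⊕ Z/2 and Ȟ^2(U;F) ≅ 0


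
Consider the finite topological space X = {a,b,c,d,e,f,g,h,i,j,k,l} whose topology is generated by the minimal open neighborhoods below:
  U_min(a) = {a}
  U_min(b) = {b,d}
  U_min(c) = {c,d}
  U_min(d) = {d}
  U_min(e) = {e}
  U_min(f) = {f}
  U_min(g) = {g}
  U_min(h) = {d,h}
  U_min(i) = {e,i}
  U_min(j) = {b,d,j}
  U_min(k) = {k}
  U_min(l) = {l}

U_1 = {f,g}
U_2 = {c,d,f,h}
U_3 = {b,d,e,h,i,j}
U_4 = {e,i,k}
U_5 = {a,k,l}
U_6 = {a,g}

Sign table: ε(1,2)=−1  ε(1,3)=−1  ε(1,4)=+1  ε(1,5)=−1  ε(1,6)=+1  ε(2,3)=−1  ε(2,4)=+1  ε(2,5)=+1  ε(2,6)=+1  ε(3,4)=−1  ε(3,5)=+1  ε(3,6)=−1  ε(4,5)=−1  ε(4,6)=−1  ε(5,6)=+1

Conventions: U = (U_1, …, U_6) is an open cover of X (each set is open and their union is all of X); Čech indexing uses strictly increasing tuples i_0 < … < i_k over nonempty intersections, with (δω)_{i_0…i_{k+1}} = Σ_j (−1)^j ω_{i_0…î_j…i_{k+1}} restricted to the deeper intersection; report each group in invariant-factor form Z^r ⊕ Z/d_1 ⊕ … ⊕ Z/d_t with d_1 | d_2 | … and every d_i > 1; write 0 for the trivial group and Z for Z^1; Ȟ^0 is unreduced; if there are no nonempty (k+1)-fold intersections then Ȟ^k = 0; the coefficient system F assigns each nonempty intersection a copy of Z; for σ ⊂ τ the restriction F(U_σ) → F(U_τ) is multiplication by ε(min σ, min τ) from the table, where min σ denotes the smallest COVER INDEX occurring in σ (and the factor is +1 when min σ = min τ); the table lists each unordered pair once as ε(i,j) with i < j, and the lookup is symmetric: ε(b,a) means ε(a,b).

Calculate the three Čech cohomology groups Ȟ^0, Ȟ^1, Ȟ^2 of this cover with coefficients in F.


Ȟ^0 ≅ Z; Ȟ^1 ≅ Z; Ȟ^2 ≅ 0

cover nerve:
  U12={f} U16={g} U23={d,h} U34={e,i} U45={k} U56={a}
C dims 6,6; δ0: rk 5, SNF 1^5
Ȟ^0: (6−5)−0=1 ⇒ Z
Ȟ^1: (6−0)−5=1 ⇒ Z
Ȟ^2: (0−0)−0=0 ⇒ 0


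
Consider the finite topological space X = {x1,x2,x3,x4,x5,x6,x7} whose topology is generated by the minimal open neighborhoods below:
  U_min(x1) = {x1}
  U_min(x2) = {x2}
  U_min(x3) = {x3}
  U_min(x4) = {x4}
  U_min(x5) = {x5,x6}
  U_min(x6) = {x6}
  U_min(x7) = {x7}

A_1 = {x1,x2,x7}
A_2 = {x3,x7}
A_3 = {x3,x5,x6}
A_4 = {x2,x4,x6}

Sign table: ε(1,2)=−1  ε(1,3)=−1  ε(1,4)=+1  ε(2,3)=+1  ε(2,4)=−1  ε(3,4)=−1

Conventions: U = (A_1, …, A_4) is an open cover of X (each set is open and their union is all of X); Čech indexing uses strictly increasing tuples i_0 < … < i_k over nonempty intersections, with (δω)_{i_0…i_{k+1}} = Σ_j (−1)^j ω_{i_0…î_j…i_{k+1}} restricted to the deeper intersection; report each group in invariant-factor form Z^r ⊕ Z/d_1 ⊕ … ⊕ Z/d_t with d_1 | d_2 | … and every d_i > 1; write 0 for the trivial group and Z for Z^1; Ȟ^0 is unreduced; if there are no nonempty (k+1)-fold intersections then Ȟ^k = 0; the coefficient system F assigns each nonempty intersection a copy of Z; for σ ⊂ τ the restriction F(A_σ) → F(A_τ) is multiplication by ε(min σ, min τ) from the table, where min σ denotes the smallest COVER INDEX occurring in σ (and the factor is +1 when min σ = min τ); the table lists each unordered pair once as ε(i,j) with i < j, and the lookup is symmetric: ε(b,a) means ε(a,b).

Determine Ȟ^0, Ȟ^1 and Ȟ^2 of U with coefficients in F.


nonempty intersections:
  A12={x7} A14={x2} A23={x3} A34={x6}
C dims 4,4; δ0: rk 3, SNF 1^3
Ȟ^0: (4−3)−0=1 ⇒ Z
Ȟ^1: (4−0)−3=1 ⇒ Z
Ȟ^2: (0−0)−0=0 ⇒ 0

Ȟ^0 = Z, Ȟ^1 = Z, Ȟ^2 = 0


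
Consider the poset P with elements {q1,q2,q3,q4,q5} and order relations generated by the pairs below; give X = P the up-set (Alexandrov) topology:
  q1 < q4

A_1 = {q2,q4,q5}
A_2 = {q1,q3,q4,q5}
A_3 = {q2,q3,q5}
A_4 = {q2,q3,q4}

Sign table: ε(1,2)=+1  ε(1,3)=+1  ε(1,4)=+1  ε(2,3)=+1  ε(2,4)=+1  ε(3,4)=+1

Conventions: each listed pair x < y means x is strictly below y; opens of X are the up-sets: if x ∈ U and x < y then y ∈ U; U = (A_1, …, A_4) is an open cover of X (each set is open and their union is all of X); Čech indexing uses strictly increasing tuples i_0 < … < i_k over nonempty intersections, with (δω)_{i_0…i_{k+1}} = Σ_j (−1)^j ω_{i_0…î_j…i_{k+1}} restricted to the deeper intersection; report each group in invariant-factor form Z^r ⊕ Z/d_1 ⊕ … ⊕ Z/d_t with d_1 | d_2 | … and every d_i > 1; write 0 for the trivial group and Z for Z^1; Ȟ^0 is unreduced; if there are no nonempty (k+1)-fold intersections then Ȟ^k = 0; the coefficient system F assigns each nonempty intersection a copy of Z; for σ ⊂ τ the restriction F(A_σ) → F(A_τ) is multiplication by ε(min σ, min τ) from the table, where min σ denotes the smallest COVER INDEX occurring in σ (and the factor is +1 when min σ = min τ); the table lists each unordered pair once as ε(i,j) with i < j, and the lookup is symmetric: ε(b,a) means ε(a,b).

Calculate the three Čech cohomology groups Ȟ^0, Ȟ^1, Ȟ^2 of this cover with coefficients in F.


nerve simplices:
  A12={q4,q5} A13={q2,q5} A14={q2,q4} A23={q3,q5} A24={q3,q4} A34={q2,q3}
  A123={q5} A124={q4} A134={q2} A234={q3}
C dims 4,6,4; δ0: rk 3, SNF 1^3; δ1: rk 3, SNF 1^3
degree 0: 4−3−0 = 1 → Ȟ^0 ≅ Z
degree 1: 6−3−3 = 0 → Ȟ^1 ≅ 0
degree 2: 4−0−3 = 1 → Ȟ^2 ≅ Z

Ȟ^0 = Z,  Ȟ^1 = 0,  Ȟ^2 = Z


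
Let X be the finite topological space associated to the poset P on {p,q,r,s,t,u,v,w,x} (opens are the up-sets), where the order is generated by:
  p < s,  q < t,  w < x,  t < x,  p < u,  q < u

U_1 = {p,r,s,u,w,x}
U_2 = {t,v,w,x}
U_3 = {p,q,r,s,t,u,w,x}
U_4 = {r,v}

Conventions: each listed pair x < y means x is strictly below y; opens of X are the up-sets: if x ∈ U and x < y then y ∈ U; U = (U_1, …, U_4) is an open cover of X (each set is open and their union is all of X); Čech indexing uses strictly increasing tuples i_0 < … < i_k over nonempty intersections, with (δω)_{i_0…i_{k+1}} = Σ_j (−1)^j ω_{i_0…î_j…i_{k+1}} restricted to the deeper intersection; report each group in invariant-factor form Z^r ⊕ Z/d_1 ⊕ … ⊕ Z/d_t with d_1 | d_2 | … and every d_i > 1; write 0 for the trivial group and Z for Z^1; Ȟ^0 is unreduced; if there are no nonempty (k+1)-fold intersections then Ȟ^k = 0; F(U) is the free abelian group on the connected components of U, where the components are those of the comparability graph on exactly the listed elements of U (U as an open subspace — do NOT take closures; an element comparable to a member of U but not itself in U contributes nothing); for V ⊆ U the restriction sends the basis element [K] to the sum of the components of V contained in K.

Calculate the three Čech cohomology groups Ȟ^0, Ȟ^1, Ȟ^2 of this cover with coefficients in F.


nerve of the cover:
  U12={w,x} U13={p,r,s,u,w,x} U14={r} U23={t,w,x} U24={v} U34={r}
  U123={w,x} U134={r}
components per intersection:
  U1: {p,s,u} {r} {w,x}
  U2: {t,w,x} {v}
  U3: {p,q,s,t,u,w,x} {r}
  U4: {r} {v}
  U12: {w,x}
  U13: {p,s,u} {r} {w,x}
  U14: {r}
  U23: {t,w,x}
  U24: {v}
  U34: {r}
  U123: {w,x}
  U134: {r}
C dims 9,8,2; δ0: rk 6, SNF 1^6; δ1: rk 2, SNF 1^2
Ȟ^0 = (9 − 6) − 0 = 3, so Ȟ^0 ≅ Z^3
Ȟ^1 = (8 − 2) − 6 = 0, so Ȟ^1 ≅ 0
Ȟ^2 = (2 − 0) − 2 = 0, so Ȟ^2 ≅ 0

Ȟ^0 ≅ Z^3, Ȟ^1 ≅ 0 and Ȟ^2 ≅ 0


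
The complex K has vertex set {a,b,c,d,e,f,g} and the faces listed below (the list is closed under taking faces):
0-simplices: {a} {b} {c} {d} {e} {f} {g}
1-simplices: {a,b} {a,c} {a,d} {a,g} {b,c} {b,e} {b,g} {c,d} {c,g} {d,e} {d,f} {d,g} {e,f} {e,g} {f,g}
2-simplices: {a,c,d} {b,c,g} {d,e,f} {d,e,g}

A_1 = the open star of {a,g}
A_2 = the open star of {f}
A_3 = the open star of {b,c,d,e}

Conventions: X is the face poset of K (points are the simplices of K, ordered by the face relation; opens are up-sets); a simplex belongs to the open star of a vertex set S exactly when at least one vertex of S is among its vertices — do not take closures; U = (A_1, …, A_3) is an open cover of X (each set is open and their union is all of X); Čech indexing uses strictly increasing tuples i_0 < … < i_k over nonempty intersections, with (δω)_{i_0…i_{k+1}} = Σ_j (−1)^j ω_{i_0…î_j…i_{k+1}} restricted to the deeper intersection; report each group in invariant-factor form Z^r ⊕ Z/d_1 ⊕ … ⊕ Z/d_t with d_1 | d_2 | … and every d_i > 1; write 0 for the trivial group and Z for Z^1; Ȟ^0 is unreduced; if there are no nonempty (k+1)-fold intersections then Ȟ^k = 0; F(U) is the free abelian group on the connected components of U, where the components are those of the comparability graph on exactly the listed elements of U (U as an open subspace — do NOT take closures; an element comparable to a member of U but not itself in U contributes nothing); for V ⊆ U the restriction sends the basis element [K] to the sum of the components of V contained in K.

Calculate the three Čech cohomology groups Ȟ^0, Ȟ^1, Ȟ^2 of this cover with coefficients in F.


intersection data:
  A1={{a},{g},{a,b},{a,c},{a,d},{a,g},{b,g},{c,g},{d,g},{e,g},{f,g},{a,c,d},{b,c,g},{d,e,g}} A2={{f},{d,f},{e,f},{f,g},{d,e,f}} A3={{b},{c},{d},{e},{a,b},{a,c},{a,d},{b,c},{b,e},{b,g},{c,d},{c,g},{d,e},{d,f},{d,g},{e,f},{e,g},{a,c,d},{b,c,g},{d,e,f},{d,e,g}}
  A12={{f,g}} A13={{a,b},{a,c},{a,d},{b,g},{c,g},{d,g},{e,g},{a,c,d},{b,c,g},{d,e,g}} A23={{d,f},{e,f},{d,e,f}}
components per intersection:
  A1: {{a},{g},{a,b},{a,c},{a,d},{a,g},{b,g},{c,g},{d,g},{e,g},{f,g},{a,c,d},{b,c,g},{d,e,g}}
  A2: {{f},{d,f},{e,f},{f,g},{d,e,f}}
  A3: {{b},{c},{d},{e},{a,b},{a,c},{a,d},{b,c},{b,e},{b,g},{c,d},{c,g},{d,e},{d,f},{d,g},{e,f},{e,g},{a,c,d},{b,c,g},{d,e,f},{d,e,g}}
  A12: {{f,g}}
  A13: {{a,b}} {{a,c},{a,d},{a,c,d}} {{b,g},{c,g},{b,c,g}} {{d,g},{e,g},{d,e,g}}
  A23: {{d,f},{e,f},{d,e,f}}
C dims 3,6; δ0: rk 2, SNF 1^2
Ȟ^0 = (3 − 2) − 0 = 1, so Ȟ^0 ≅ Z
Ȟ^1 = (6 − 0) − 2 = 4, so Ȟ^1 ≅ Z^4
Ȟ^2 = (0 − 0) − 0 = 0, so Ȟ^2 ≅ 0

Ȟ^0 = Z, Ȟ^1 = Z^4, Ȟ^2 = 0


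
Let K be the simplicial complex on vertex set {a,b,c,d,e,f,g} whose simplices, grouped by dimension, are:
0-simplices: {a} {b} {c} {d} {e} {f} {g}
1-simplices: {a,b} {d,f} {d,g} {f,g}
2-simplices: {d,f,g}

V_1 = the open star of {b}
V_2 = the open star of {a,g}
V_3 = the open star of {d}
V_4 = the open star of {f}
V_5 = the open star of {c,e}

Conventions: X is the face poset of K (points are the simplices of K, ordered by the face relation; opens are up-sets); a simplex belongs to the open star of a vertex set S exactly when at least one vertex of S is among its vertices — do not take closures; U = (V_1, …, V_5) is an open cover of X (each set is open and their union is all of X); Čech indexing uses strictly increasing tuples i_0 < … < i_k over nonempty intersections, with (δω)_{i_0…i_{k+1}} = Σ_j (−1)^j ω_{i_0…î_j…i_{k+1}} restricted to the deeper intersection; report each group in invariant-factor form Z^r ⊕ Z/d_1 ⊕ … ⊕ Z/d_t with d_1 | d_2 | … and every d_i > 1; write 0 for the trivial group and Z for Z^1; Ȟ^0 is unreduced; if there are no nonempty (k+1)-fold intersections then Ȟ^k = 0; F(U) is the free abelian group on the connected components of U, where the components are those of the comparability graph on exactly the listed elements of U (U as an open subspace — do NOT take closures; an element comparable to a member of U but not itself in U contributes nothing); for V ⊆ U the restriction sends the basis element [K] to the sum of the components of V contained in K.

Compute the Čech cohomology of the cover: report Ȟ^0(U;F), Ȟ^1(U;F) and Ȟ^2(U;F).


Ȟ^0 = Z^4, Ȟ^1 = 0, Ȟ^2 = 0

cover nerve:
  V1={{b},{a,b}} V2={{a},{g},{a,b},{d,g},{f,g},{d,f,g}} V3={{d},{d,f},{d,g},{d,f,g}} V4={{f},{d,f},{f,g},{d,f,g}} V5={{c},{e}}
  V12={{a,b}} V23={{d,g},{d,f,g}} V24={{f,g},{d,f,g}} V34={{d,f},{d,f,g}}
  V234={{d,f,g}}
components per intersection:
  V1: {{b},{a,b}}
  V2: {{a},{a,b}} {{g},{d,g},{f,g},{d,f,g}}
  V3: {{d},{d,f},{d,g},{d,f,g}}
  V4: {{f},{d,f},{f,g},{d,f,g}}
  V5: {{c}} {{e}}
  V12: {{a,b}}
  V23: {{d,g},{d,f,g}}
  V24: {{f,g},{d,f,g}}
  V34: {{d,f},{d,f,g}}
  V234: {{d,f,g}}
C dims 7,4,1; δ0: rk 3, SNF 1^3; δ1: rk 1, SNF 1^1
Ȟ^0: (7−3)−0=4 ⇒ Z^4
Ȟ^1: (4−1)−3=0 ⇒ 0
Ȟ^2: (1−0)−1=0 ⇒ 0


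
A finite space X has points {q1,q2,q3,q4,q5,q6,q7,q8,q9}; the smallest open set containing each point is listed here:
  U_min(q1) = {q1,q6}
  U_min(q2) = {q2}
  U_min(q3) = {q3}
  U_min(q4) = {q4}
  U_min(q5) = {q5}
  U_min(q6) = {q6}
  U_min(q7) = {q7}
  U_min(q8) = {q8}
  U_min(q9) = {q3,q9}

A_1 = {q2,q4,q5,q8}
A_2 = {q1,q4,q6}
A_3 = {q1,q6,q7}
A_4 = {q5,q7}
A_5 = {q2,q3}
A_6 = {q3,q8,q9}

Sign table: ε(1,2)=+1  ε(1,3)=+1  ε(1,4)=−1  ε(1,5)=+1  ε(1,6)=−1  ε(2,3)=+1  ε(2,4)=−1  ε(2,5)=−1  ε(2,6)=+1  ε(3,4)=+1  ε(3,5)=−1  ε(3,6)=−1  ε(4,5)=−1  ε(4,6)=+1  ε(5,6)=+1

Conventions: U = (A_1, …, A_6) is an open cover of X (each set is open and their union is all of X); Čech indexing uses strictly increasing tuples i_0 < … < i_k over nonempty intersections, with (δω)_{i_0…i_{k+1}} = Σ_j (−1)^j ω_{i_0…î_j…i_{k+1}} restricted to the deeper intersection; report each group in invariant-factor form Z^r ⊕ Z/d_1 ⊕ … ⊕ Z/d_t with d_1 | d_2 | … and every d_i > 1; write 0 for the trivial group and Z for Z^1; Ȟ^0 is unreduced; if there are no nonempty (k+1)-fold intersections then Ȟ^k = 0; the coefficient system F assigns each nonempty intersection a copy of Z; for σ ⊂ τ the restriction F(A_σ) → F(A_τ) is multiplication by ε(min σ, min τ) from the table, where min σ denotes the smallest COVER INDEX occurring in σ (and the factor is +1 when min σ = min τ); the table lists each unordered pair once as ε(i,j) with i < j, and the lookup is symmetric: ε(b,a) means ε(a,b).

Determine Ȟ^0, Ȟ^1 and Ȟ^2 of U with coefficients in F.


Ȟ^0 = 0, Ȟ^1 = Z ⊕ Z/2, Ȟ^2 = 0

cover nerve:
  A12={q4} A14={q5} A15={q2} A16={q8} A23={q1,q6} A34={q7} A56={q3}
C dims 6,7; δ0: rk 6, SNF 1^5·2
Ȟ^0: (6−6)−0=0 ⇒ 0
Ȟ^1: (7−0)−6=1 plus torsion [2] ⇒ Z ⊕ Z/2
Ȟ^2: (0−0)−0=0 ⇒ 0


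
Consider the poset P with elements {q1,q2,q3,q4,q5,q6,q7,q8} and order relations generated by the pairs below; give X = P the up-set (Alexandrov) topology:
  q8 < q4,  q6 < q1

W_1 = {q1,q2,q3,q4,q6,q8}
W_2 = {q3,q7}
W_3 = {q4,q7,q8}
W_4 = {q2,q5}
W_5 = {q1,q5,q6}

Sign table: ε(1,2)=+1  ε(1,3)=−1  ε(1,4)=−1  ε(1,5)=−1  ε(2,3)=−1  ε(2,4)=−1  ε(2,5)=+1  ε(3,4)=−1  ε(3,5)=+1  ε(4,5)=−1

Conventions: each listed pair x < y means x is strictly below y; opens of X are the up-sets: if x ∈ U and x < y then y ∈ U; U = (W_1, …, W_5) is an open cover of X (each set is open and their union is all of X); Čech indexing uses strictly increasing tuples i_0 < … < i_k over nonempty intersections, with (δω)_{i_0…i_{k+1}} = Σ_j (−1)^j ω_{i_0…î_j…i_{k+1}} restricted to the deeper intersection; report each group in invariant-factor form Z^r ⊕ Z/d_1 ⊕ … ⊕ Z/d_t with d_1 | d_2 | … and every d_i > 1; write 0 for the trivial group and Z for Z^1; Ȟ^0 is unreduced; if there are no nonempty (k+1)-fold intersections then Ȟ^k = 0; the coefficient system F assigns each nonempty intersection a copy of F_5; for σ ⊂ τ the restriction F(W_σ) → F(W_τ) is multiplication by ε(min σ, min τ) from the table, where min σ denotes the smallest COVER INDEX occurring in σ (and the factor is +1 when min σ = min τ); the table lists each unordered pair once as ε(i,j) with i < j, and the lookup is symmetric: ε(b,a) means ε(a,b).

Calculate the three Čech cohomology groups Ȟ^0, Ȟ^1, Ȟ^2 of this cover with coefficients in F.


Ȟ^0 = 0, Ȟ^1 = Z/5, Ȟ^2 = 0

intersection data:
  W12={q3} W13={q4,q8} W14={q2} W15={q1,q6} W23={q7} W45={q5}
C dims 5,6; δ0: rk_F5 5
Ȟ^0 = (5 − 5) − 0 = 0, so Ȟ^0 ≅ 0
Ȟ^1 = (6 − 0) − 5 = 1, so Ȟ^1 ≅ Z/5
Ȟ^2 = (0 − 0) − 0 = 0, so Ȟ^2 ≅ 0


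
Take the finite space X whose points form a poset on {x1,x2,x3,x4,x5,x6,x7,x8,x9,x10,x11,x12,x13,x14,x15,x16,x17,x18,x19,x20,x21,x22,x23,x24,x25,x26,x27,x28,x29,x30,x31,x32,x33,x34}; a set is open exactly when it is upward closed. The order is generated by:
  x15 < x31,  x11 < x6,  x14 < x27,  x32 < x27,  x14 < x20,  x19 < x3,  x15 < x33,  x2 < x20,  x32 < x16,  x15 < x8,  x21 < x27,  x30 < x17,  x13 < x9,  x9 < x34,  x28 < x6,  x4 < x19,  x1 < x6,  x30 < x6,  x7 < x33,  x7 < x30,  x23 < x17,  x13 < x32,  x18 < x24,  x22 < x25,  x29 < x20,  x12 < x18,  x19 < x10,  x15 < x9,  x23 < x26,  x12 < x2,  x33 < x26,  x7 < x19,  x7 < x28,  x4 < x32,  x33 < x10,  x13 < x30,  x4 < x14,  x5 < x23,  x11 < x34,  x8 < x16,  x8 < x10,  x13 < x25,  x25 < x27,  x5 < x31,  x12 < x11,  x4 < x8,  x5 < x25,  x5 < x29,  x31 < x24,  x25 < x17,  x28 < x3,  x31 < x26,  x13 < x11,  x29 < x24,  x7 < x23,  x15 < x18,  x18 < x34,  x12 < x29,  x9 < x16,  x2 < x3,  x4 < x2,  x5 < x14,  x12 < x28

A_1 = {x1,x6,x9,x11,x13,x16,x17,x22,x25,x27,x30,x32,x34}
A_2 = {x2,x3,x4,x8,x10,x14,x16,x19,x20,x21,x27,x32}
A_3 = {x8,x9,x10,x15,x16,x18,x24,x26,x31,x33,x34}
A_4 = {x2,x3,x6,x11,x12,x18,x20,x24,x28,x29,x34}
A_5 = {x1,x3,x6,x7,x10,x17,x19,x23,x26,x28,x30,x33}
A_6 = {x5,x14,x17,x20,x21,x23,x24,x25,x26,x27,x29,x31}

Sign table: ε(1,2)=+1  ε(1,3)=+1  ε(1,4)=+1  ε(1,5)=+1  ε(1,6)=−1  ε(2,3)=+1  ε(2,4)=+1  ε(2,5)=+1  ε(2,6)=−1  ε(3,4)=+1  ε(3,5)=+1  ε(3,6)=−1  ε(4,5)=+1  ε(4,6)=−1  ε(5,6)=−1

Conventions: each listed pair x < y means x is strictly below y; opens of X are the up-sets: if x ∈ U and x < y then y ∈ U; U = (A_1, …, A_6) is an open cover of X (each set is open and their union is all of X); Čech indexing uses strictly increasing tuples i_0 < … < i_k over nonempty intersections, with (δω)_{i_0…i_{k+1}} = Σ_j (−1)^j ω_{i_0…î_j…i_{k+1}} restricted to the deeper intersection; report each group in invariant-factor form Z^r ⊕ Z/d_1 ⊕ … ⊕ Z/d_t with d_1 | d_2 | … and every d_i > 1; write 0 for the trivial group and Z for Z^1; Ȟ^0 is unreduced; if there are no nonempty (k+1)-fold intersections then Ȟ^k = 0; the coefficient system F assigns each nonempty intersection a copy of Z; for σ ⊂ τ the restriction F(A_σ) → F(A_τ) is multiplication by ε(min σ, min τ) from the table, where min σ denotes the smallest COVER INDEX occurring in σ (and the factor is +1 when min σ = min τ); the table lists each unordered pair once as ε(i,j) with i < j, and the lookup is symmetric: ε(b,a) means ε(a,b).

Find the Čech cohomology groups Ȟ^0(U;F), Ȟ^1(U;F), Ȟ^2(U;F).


cover nerve:
  A12={x16,x27,x32} A13={x9,x16,x34} A14={x6,x11,x34} A15={x1,x6,x17,x30} A16={x17,x25,x27} A23={x8,x10,x16} A24={x2,x3,x20} A25={x3,x10,x19} A26={x14,x20,x21,x27} A34={x18,x24,x34} A35={x10,x26,x33} A36={x24,x26,x31} A45={x3,x6,x28} A46={x20,x24,x29} A56={x17,x23,x26}
  A123={x16} A126={x27} A134={x34} A145={x6} A156={x17} A235={x10} A245={x3} A246={x20} A346={x24} A356={x26}
C dims 6,15,10; δ0: rk 5, SNF 1^5; δ1: rk 10, SNF 1^9·2
Ȟ^0: (6−5)−0=1 ⇒ Z
Ȟ^1: (15−10)−5=0 ⇒ 0
Ȟ^2: (10−0)−10=0 plus torsion [2] ⇒ Z/2

Ȟ^0 ≅ Z, Ȟ^1 ≅ 0 and Ȟ^2 ≅ Z/2


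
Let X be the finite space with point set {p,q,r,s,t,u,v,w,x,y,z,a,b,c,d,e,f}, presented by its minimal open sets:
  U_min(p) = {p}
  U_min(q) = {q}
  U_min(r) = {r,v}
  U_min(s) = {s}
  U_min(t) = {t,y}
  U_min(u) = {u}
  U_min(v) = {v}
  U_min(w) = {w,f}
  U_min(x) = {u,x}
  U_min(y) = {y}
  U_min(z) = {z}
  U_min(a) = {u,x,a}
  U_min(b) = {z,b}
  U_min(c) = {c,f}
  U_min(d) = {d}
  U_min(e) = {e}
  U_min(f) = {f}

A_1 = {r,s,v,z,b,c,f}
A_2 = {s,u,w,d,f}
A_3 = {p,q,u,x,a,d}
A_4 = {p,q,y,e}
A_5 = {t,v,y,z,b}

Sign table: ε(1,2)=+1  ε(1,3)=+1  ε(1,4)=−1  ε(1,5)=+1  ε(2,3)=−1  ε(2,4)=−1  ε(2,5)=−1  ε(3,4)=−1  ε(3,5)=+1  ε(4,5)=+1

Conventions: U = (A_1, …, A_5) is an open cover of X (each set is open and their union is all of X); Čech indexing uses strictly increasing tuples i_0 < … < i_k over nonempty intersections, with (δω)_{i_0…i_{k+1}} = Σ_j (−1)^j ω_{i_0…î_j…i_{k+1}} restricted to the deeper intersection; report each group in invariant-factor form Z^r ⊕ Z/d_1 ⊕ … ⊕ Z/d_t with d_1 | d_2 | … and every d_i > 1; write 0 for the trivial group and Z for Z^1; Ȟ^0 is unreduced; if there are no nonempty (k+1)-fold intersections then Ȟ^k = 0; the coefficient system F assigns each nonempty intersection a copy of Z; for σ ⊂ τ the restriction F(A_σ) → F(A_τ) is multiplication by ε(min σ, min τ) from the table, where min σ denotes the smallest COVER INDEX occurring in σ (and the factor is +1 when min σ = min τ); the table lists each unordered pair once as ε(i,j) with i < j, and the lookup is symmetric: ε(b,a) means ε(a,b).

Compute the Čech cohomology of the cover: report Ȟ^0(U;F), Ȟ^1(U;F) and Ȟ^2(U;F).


Ȟ^0 = Z, Ȟ^1 = Z and Ȟ^2 = 0

cover nerve:
  A12={s,f} A15={v,z,b} A23={u,d} A34={p,q} A45={y}
C dims 5,5; δ0: rk 4, SNF 1^4
Ȟ^0: (5−4)−0=1 ⇒ Z
Ȟ^1: (5−0)−4=1 ⇒ Z
Ȟ^2: (0−0)−0=0 ⇒ 0


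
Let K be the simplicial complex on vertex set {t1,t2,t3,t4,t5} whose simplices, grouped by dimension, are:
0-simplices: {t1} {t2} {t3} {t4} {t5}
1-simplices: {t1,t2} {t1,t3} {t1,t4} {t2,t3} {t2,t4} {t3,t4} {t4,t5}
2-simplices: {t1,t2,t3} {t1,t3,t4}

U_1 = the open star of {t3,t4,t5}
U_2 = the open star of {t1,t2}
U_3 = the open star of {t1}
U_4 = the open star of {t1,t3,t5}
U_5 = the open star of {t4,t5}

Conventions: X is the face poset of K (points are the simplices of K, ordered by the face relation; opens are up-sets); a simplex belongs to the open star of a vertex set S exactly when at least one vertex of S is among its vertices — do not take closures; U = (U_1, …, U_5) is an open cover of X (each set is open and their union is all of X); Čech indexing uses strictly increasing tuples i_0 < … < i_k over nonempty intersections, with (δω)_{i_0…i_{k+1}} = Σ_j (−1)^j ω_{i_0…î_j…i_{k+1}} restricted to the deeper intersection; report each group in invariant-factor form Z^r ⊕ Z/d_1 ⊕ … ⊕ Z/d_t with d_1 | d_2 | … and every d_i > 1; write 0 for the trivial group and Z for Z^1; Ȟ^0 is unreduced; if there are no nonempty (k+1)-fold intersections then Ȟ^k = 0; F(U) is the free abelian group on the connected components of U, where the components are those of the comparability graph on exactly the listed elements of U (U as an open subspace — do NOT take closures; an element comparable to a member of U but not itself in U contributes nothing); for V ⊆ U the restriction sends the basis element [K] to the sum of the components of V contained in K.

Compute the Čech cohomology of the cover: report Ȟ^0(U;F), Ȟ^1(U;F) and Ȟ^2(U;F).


nonempty overlaps:
  U1={{t3},{t4},{t5},{t1,t3},{t1,t4},{t2,t3},{t2,t4},{t3,t4},{t4,t5},{t1,t2,t3},{t1,t3,t4}} U2={{t1},{t2},{t1,t2},{t1,t3},{t1,t4},{t2,t3},{t2,t4},{t1,t2,t3},{t1,t3,t4}} U3={{t1},{t1,t2},{t1,t3},{t1,t4},{t1,t2,t3},{t1,t3,t4}} U4={{t1},{t3},{t5},{t1,t2},{t1,t3},{t1,t4},{t2,t3},{t3,t4},{t4,t5},{t1,t2,t3},{t1,t3,t4}} U5={{t4},{t5},{t1,t4},{t2,t4},{t3,t4},{t4,t5},{t1,t3,t4}}
  U12={{t1,t3},{t1,t4},{t2,t3},{t2,t4},{t1,t2,t3},{t1,t3,t4}} U13={{t1,t3},{t1,t4},{t1,t2,t3},{t1,t3,t4}} U14={{t3},{t5},{t1,t3},{t1,t4},{t2,t3},{t3,t4},{t4,t5},{t1,t2,t3},{t1,t3,t4}} U15={{t4},{t5},{t1,t4},{t2,t4},{t3,t4},{t4,t5},{t1,t3,t4}} U23={{t1},{t1,t2},{t1,t3},{t1,t4},{t1,t2,t3},{t1,t3,t4}} U24={{t1},{t1,t2},{t1,t3},{t1,t4},{t2,t3},{t1,t2,t3},{t1,t3,t4}} U25={{t1,t4},{t2,t4},{t1,t3,t4}} U34={{t1},{t1,t2},{t1,t3},{t1,t4},{t1,t2,t3},{t1,t3,t4}} U35={{t1,t4},{t1,t3,t4}} U45={{t5},{t1,t4},{t3,t4},{t4,t5},{t1,t3,t4}}
  U123={{t1,t3},{t1,t4},{t1,t2,t3},{t1,t3,t4}} U124={{t1,t3},{t1,t4},{t2,t3},{t1,t2,t3},{t1,t3,t4}} U125={{t1,t4},{t2,t4},{t1,t3,t4}} U134={{t1,t3},{t1,t4},{t1,t2,t3},{t1,t3,t4}} U135={{t1,t4},{t1,t3,t4}} U145={{t5},{t1,t4},{t3,t4},{t4,t5},{t1,t3,t4}} U234={{t1},{t1,t2},{t1,t3},{t1,t4},{t1,t2,t3},{t1,t3,t4}} U235={{t1,t4},{t1,t3,t4}} U245={{t1,t4},{t1,t3,t4}} U345={{t1,t4},{t1,t3,t4}}
  U1234={{t1,t3},{t1,t4},{t1,t2,t3},{t1,t3,t4}} U1235={{t1,t4},{t1,t3,t4}} U1245={{t1,t4},{t1,t3,t4}} U1345={{t1,t4},{t1,t3,t4}} U2345={{t1,t4},{t1,t3,t4}}
  U12345={{t1,t4},{t1,t3,t4}}
components per intersection:
  U1: {{t3},{t4},{t5},{t1,t3},{t1,t4},{t2,t3},{t2,t4},{t3,t4},{t4,t5},{t1,t2,t3},{t1,t3,t4}}
  U2: {{t1},{t2},{t1,t2},{t1,t3},{t1,t4},{t2,t3},{t2,t4},{t1,t2,t3},{t1,t3,t4}}
  U3: {{t1},{t1,t2},{t1,t3},{t1,t4},{t1,t2,t3},{t1,t3,t4}}
  U4: {{t1},{t3},{t1,t2},{t1,t3},{t1,t4},{t2,t3},{t3,t4},{t1,t2,t3},{t1,t3,t4}} {{t5},{t4,t5}}
  U5: {{t4},{t5},{t1,t4},{t2,t4},{t3,t4},{t4,t5},{t1,t3,t4}}
  U12: {{t1,t3},{t1,t4},{t2,t3},{t1,t2,t3},{t1,t3,t4}} {{t2,t4}}
  U13: {{t1,t3},{t1,t4},{t1,t2,t3},{t1,t3,t4}}
  U14: {{t3},{t1,t3},{t1,t4},{t2,t3},{t3,t4},{t1,t2,t3},{t1,t3,t4}} {{t5},{t4,t5}}
  U15: {{t4},{t5},{t1,t4},{t2,t4},{t3,t4},{t4,t5},{t1,t3,t4}}
  U23: {{t1},{t1,t2},{t1,t3},{t1,t4},{t1,t2,t3},{t1,t3,t4}}
  U24: {{t1},{t1,t2},{t1,t3},{t1,t4},{t2,t3},{t1,t2,t3},{t1,t3,t4}}
  U25: {{t1,t4},{t1,t3,t4}} {{t2,t4}}
  U34: {{t1},{t1,t2},{t1,t3},{t1,t4},{t1,t2,t3},{t1,t3,t4}}
  U35: {{t1,t4},{t1,t3,t4}}
  U45: {{t5},{t4,t5}} {{t1,t4},{t3,t4},{t1,t3,t4}}
  U123: {{t1,t3},{t1,t4},{t1,t2,t3},{t1,t3,t4}}
  U124: {{t1,t3},{t1,t4},{t2,t3},{t1,t2,t3},{t1,t3,t4}}
  U125: {{t1,t4},{t1,t3,t4}} {{t2,t4}}
  U134: {{t1,t3},{t1,t4},{t1,t2,t3},{t1,t3,t4}}
  U135: {{t1,t4},{t1,t3,t4}}
  U145: {{t5},{t4,t5}} {{t1,t4},{t3,t4},{t1,t3,t4}}
  U234: {{t1},{t1,t2},{t1,t3},{t1,t4},{t1,t2,t3},{t1,t3,t4}}
  U235: {{t1,t4},{t1,t3,t4}}
  U245: {{t1,t4},{t1,t3,t4}}
  U345: {{t1,t4},{t1,t3,t4}}
  U1234: {{t1,t3},{t1,t4},{t1,t2,t3},{t1,t3,t4}}
  U1235: {{t1,t4},{t1,t3,t4}}
  U1245: {{t1,t4},{t1,t3,t4}}
  U1345: {{t1,t4},{t1,t3,t4}}
  U2345: {{t1,t4},{t1,t3,t4}}
  U12345: {{t1,t4},{t1,t3,t4}}
C dims 6,14,12,5; δ0: rk 5, SNF 1^5; δ1: rk 8, SNF 1^8; δ2: rk 4, SNF 1^4
degree 0: 6−5−0 = 1 → Ȟ^0 ≅ Z
degree 1: 14−8−5 = 1 → Ȟ^1 ≅ Z
degree 2: 12−4−8 = 0 → Ȟ^2 ≅ 0

Ȟ^0 = Z, Ȟ^1 = Z and Ȟ^2 = 0


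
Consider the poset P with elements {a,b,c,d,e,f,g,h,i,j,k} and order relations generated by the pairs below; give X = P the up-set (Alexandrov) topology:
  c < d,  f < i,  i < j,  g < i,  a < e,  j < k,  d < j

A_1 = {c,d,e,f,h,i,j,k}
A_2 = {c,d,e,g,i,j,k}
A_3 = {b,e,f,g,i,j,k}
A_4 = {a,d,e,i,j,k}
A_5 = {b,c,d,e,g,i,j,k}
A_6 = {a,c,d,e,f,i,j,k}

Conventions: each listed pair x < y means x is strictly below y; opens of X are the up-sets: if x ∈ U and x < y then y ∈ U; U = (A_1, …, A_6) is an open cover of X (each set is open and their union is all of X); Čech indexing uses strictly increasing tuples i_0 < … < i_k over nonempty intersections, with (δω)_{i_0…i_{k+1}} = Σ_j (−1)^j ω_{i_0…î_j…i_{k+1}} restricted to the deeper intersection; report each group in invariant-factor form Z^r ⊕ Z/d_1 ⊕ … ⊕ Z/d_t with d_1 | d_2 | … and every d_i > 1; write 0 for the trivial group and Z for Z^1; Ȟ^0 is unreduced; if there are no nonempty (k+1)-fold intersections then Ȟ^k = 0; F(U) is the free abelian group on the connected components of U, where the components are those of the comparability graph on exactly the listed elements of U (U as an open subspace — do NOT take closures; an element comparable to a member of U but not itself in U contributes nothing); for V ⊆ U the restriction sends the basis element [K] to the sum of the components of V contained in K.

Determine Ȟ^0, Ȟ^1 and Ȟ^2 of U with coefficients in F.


intersection data:
  A12={c,d,e,i,j,k} A13={e,f,i,j,k} A14={d,e,i,j,k} A15={c,d,e,i,j,k} A16={c,d,e,f,i,j,k} A23={e,g,i,j,k} A24={d,e,i,j,k} A25={c,d,e,g,i,j,k} A26={c,d,e,i,j,k} A34={e,i,j,k} A35={b,e,g,i,j,k} A36={e,f,i,j,k} A45={d,e,i,j,k} A46={a,d,e,i,j,k} A56={c,d,e,i,j,k}
  A123={e,i,j,k} A124={d,e,i,j,k} A125={c,d,e,i,j,k} A126={c,d,e,i,j,k} A134={e,i,j,k} A135={e,i,j,k} A136={e,f,i,j,k} A145={d,e,i,j,k} A146={d,e,i,j,k} A156={c,d,e,i,j,k} A234={e,i,j,k} A235={e,g,i,j,k} A236={e,i,j,k} A245={d,e,i,j,k} A246={d,e,i,j,k} A256={c,d,e,i,j,k} A345={e,i,j,k} A346={e,i,j,k} A356={e,i,j,k} A456={d,e,i,j,k}
  A1234={e,i,j,k} A1235={e,i,j,k} A1236={e,i,j,k} A1245={d,e,i,j,k} A1246={d,e,i,j,k} A1256={c,d,e,i,j,k} A1345={e,i,j,k} A1346={e,i,j,k} A1356={e,i,j,k} A1456={d,e,i,j,k} A2345={e,i,j,k} A2346={e,i,j,k} A2356={e,i,j,k} A2456={d,e,i,j,k} A3456={e,i,j,k}
  A12345={e,i,j,k} A12346={e,i,j,k} A12356={e,i,j,k} A12456={d,e,i,j,k} A13456={e,i,j,k} A23456={e,i,j,k}
  A123456={e,i,j,k}
components per intersection:
  A1: {c,d,f,i,j,k} {e} {h}
  A2: {c,d,g,i,j,k} {e}
  A3: {b} {e} {f,g,i,j,k}
  A4: {a,e} {d,i,j,k}
  A5: {b} {c,d,g,i,j,k} {e}
  A6: {a,e} {c,d,f,i,j,k}
  A12: {c,d,i,j,k} {e}
  A13: {e} {f,i,j,k}
  A14: {d,i,j,k} {e}
  A15: {c,d,i,j,k} {e}
  A16: {c,d,f,i,j,k} {e}
  A23: {e} {g,i,j,k}
  A24: {d,i,j,k} {e}
  A25: {c,d,g,i,j,k} {e}
  A26: {c,d,i,j,k} {e}
  A34: {e} {i,j,k}
  A35: {b} {e} {g,i,j,k}
  A36: {e} {f,i,j,k}
  A45: {d,i,j,k} {e}
  A46: {a,e} {d,i,j,k}
  A56: {c,d,i,j,k} {e}
  A123: {e} {i,j,k}
  A124: {d,i,j,k} {e}
  A125: {c,d,i,j,k} {e}
  A126: {c,d,i,j,k} {e}
  A134: {e} {i,j,k}
  A135: {e} {i,j,k}
  A136: {e} {f,i,j,k}
  A145: {d,i,j,k} {e}
  A146: {d,i,j,k} {e}
  A156: {c,d,i,j,k} {e}
  A234: {e} {i,j,k}
  A235: {e} {g,i,j,k}
  A236: {e} {i,j,k}
  A245: {d,i,j,k} {e}
  A246: {d,i,j,k} {e}
  A256: {c,d,i,j,k} {e}
  A345: {e} {i,j,k}
  A346: {e} {i,j,k}
  A356: {e} {i,j,k}
  A456: {d,i,j,k} {e}
  A1234: {e} {i,j,k}
  A1235: {e} {i,j,k}
  A1236: {e} {i,j,k}
  A1245: {d,i,j,k} {e}
  A1246: {d,i,j,k} {e}
  A1256: {c,d,i,j,k} {e}
  A1345: {e} {i,j,k}
  A1346: {e} {i,j,k}
  A1356: {e} {i,j,k}
  A1456: {d,i,j,k} {e}
  A2345: {e} {i,j,k}
  A2346: {e} {i,j,k}
  A2356: {e} {i,j,k}
  A2456: {d,i,j,k} {e}
  A3456: {e} {i,j,k}
  A12345: {e} {i,j,k}
  A12346: {e} {i,j,k}
  A12356: {e} {i,j,k}
  A12456: {d,i,j,k} {e}
  A13456: {e} {i,j,k}
  A23456: {e} {i,j,k}
  A123456: {e} {i,j,k}
C dims 15,31,40,30; δ0: rk 11, SNF 1^11; δ1: rk 20, SNF 1^20; δ2: rk 20, SNF 1^20
Ȟ^0 = (15 − 11) − 0 = 4, so Ȟ^0 ≅ Z^4
Ȟ^1 = (31 − 20) − 11 = 0, so Ȟ^1 ≅ 0
Ȟ^2 = (40 − 20) − 20 = 0, so Ȟ^2 ≅ 0

Ȟ^0(U;F) ≅ Z^4, Ȟ^1(U;F) ≅ 0 and Ȟ^2(U;F) ≅ 0


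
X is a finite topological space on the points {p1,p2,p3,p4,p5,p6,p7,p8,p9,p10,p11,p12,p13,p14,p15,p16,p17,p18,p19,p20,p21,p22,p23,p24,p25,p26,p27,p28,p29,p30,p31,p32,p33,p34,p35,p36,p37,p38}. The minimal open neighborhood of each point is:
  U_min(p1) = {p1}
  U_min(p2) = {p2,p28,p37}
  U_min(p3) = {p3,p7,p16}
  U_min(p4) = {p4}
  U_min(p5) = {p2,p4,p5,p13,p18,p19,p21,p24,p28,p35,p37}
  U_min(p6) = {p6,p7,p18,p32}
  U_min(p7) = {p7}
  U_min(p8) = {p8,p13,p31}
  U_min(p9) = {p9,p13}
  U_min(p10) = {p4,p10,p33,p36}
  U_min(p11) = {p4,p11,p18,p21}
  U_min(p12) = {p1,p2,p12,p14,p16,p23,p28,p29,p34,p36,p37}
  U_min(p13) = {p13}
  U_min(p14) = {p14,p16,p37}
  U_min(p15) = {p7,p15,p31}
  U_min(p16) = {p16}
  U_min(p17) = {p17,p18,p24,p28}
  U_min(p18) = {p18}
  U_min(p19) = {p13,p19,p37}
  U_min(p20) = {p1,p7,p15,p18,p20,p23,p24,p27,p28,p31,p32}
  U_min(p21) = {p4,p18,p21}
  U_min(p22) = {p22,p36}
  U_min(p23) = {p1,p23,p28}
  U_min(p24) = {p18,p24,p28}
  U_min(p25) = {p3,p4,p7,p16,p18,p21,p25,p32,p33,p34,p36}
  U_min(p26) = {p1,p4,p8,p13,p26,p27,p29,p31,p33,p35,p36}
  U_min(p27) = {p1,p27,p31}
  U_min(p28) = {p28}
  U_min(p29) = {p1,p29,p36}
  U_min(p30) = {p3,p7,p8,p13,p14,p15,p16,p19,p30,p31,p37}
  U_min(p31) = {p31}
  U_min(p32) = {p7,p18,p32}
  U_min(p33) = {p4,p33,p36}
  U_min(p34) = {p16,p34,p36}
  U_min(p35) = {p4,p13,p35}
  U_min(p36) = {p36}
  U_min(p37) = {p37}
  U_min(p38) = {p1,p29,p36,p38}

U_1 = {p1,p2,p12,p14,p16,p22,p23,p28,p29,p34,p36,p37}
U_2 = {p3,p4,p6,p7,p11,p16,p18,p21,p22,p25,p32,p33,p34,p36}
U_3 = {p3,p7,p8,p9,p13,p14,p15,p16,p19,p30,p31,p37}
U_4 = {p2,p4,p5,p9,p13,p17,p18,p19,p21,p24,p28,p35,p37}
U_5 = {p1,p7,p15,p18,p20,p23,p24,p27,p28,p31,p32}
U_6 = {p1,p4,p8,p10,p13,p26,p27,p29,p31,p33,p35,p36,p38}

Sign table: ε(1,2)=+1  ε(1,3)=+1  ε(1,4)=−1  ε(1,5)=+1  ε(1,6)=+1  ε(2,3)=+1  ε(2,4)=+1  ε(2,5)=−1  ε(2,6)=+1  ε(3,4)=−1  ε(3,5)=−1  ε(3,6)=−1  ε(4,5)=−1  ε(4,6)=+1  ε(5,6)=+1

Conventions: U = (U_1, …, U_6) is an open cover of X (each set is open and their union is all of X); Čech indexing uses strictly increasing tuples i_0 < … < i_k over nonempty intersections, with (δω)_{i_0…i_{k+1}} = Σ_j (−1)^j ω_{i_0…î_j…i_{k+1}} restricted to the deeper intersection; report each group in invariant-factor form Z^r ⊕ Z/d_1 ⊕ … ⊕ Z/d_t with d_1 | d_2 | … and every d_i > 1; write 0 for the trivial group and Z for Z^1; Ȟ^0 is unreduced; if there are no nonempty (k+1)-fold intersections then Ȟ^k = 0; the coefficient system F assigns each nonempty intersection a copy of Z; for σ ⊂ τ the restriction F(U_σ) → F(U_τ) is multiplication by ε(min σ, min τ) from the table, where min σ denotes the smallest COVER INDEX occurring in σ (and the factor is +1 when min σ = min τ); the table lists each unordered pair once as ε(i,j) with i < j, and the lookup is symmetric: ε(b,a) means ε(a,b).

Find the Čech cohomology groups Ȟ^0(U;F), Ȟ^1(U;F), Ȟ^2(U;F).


nonempty intersections:
  U12={p16,p22,p34,p36} U13={p14,p16,p37} U14={p2,p28,p37} U15={p1,p23,p28} U16={p1,p29,p36} U23={p3,p7,p16} U24={p4,p18,p21} U25={p7,p18,p32} U26={p4,p33,p36} U34={p9,p13,p19,p37} U35={p7,p15,p31} U36={p8,p13,p31} U45={p18,p24,p28} U46={p4,p13,p35} U56={p1,p27,p31}
  U123={p16} U126={p36} U134={p37} U145={p28} U156={p1} U235={p7} U245={p18} U246={p4} U346={p13} U356={p31}
C dims 6,15,10; δ0: rk 6, SNF 1^5·2; δ1: rk 9, SNF 1^9
Ȟ^0: (6−6)−0=0 ⇒ 0
Ȟ^1: (15−9)−6=0 plus torsion [2] ⇒ Z/2
Ȟ^2: (10−0)−9=1 ⇒ Z

Ȟ^0 = 0, Ȟ^1 = Z/2, Ȟ^2 = Z
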